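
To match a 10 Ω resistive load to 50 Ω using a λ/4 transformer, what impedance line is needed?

Z_qwt = √(Z_0·R_L) = √(50 × 10) = √500

Z_qwt ≈ 22.4 Ω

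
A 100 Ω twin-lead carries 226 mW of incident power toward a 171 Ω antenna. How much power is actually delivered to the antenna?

P_delivered ≈ 210 mW

Γ = (171 − 100)/(171 + 100) = 0.262
|Γ|² = 0.0686
P_refl = |Γ|²·P_inc = 15.5 mW, P_del = (1 − |Γ|²)·P_inc = 210 mW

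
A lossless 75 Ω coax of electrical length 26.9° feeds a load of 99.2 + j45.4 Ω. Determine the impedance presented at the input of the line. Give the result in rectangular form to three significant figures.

tan(βl) = tan(26.9°) = 0.507
Z_in = Z_0·(Z_L + jZ_0·tanβl)/(Z_0 + jZ_L·tanβl)
     = 75·(99.2 + j83.4)/(52 + j50.3)

Z_in ≈ 134 − j9.4 Ω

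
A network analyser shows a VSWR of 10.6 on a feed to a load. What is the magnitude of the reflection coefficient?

|Γ| = (S − 1)/(S + 1) = (10.6 − 1)/(10.6 + 1) = 9.6/11.6

|Γ| ≈ 0.828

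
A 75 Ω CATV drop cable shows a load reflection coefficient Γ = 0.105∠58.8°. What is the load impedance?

Z_L ≈ 82.2 + j14.9 Ω

Z_L = Z_0·(1 + Γ)/(1 − Γ) = 75·(1.05 + j0.0898)/(0.946 − j0.0898)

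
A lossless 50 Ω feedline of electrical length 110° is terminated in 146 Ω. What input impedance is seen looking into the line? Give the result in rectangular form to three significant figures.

tan(βl) = tan(110°) = -2.75
Z_in = Z_0·(Z_L + jZ_0·tanβl)/(Z_0 + jZ_L·tanβl)
     = 50·(146 − j137)/(50 − j401)

Z_in ≈ 19.1 + j15.8 Ω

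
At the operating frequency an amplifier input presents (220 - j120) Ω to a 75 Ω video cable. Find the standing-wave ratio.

VSWR ≈ 3.89

Γ = (Z_L − Z_0)/(Z_L + Z_0) = (145 − j120)/(295 − j120)
|Γ| = 188/318 = 0.591
VSWR = (1 + |Γ|)/(1 − |Γ|) = 1.59/0.409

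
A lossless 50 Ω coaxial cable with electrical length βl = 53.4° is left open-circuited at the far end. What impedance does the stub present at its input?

tan(βl) = 1.35
For an open-circuited stub, Z_in = −jZ_0·cot(βl) = −jZ_0/tan(βl)

Z_in ≈ −j37.1 Ω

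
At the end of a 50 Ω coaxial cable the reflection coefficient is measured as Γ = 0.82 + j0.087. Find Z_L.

Z_L ≈ 400 + j218 Ω

Z_L = Z_0·(1 + Γ)/(1 − Γ) = 50·(1.82 + j0.087)/(0.18 − j0.087)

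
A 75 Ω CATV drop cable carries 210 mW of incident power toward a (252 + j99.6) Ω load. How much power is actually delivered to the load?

|Γ| = |(177 + j99.6)/(327 + j99.6)| = 0.594
|Γ|² = 0.353
P_refl = |Γ|²·P_inc = 74.1 mW, P_del = (1 − |Γ|²)·P_inc = 136 mW

P_delivered ≈ 136 mW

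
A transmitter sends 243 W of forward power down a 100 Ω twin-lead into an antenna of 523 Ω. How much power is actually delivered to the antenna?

P_delivered ≈ 131 W

Γ = (523 − 100)/(523 + 100) = 0.679
|Γ|² = 0.461
P_refl = |Γ|²·P_inc = 112 W, P_del = (1 − |Γ|²)·P_inc = 131 W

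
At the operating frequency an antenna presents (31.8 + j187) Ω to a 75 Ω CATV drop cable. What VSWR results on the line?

Γ = (Z_L − Z_0)/(Z_L + Z_0) = (-43.2 + j187)/(106.8 + j187)
|Γ| = 192/215 = 0.891
VSWR = (1 + |Γ|)/(1 − |Γ|) = 1.89/0.109

VSWR ≈ 17.4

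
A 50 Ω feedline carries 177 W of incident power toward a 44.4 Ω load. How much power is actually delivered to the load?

Γ = (44.4 − 50)/(44.4 + 50) = -0.0593
|Γ|² = 0.00352
P_refl = |Γ|²·P_inc = 0.623 W, P_del = (1 − |Γ|²)·P_inc = 176 W

P_delivered ≈ 176 W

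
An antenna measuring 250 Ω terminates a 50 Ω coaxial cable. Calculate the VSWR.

For a purely resistive load, VSWR = R_L/Z_0 or Z_0/R_L (whichever > 1) = 250/50

VSWR ≈ 5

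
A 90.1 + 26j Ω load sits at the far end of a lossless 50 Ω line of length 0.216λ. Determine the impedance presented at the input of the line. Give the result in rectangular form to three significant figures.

βl = 2π × 0.216 = 77.8°
tan(βl) = tan(77.8°) = 4.61
Z_in = Z_0·(Z_L + jZ_0·tanβl)/(Z_0 + jZ_L·tanβl)
     = 50·(90.1 + j256)/(-69.8 + j415)

Z_in ≈ 28.3 − j15.6 Ω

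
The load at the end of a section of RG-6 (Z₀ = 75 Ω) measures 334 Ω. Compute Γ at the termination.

Γ = (Z_L − Z_0)/(Z_L + Z_0) = (334 − 75)/(334 + 75) = 259/409

Γ = 0.633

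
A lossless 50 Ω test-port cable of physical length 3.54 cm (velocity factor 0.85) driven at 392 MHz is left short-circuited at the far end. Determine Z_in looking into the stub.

λ = v/f = 0.85·c / 392 MHz = 0.651 m
βl = 2π·l/λ = 2π × 0.0544 = 19.6°
tan(βl) = 0.356
For a short-circuited stub, Z_in = jZ_0·tan(βl)

Z_in ≈ +j17.8 Ω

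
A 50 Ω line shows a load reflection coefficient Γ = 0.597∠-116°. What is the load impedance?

Z_L ≈ 17.1 − j28.5 Ω

Z_L = Z_0·(1 + Γ)/(1 − Γ) = 50·(0.738 − j0.537)/(1.26 + j0.537)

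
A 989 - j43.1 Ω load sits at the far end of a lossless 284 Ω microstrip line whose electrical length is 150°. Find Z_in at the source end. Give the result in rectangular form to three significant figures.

Z_in ≈ 271 + j369 Ω

tan(βl) = tan(150°) = -0.577
Z_in = Z_0·(Z_L + jZ_0·tanβl)/(Z_0 + jZ_L·tanβl)
     = 284·(989 − j207)/(259 − j571)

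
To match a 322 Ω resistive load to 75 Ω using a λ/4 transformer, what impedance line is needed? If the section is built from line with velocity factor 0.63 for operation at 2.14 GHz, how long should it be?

Z_qwt ≈ 155 Ω; length ≈ 2.21 cm

Z_qwt = √(Z_0·R_L) = √(75 × 322) = √24150
λ = 0.63·c/f = 0.0883 m, so l = λ/4 = 0.0221 m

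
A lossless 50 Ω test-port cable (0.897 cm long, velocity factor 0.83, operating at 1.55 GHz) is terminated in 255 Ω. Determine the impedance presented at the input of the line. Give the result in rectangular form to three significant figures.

λ = v/f = 0.83·c / 1.55 GHz = 0.161 m
βl = 2π·l/λ = 2π × 0.0558 = 20.1°
tan(βl) = tan(20.1°) = 0.366
Z_in = Z_0·(Z_L + jZ_0·tanβl)/(Z_0 + jZ_L·tanβl)
     = 50·(255 + j18.3)/(50 + j93.3)

Z_in ≈ 64.5 − j102 Ω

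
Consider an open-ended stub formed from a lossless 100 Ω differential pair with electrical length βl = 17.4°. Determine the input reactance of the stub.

tan(βl) = 0.313
For an open-ended stub, Z_in = −jZ_0·cot(βl) = −jZ_0/tan(βl)

X_in ≈ -319 Ω (capacitive)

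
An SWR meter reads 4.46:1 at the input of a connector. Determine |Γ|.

|Γ| ≈ 0.634

|Γ| = (S − 1)/(S + 1) = (4.46 − 1)/(4.46 + 1) = 3.46/5.46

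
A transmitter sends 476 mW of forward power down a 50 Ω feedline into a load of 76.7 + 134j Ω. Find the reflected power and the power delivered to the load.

P_reflected ≈ 261 mW; P_delivered ≈ 215 mW

|Γ| = |(26.7 + j134)/(126.7 + j134)| = 0.741
|Γ|² = 0.549
P_refl = |Γ|²·P_inc = 261 mW, P_del = (1 − |Γ|²)·P_inc = 215 mW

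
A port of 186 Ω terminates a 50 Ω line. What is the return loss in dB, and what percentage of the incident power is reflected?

Γ = (186 − 50)/(186 + 50) = 0.576
RL = −20·log₁₀(0.576) = 4.79 dB
P_refl/P_inc = |Γ|² = 0.332

RL ≈ 4.79 dB; 33.2% of incident power reflected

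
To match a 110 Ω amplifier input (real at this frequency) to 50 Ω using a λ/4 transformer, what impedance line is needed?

Z_qwt ≈ 74.2 Ω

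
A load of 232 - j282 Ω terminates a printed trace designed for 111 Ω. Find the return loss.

RL ≈ 3.21 dB

Γ = (121 − j282)/(343 − j282), |Γ| = 0.691
RL = −20·log₁₀|Γ| = −20·log₁₀(0.691)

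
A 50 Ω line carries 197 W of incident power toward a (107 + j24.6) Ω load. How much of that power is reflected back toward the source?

|Γ| = |(57 + j24.6)/(157 + j24.6)| = 0.391
|Γ|² = 0.153
P_refl = |Γ|²·P_inc = 30.1 W, P_del = (1 − |Γ|²)·P_inc = 167 W

P_reflected ≈ 30.1 W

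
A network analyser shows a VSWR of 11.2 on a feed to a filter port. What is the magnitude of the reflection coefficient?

|Γ| = (S − 1)/(S + 1) = (11.2 − 1)/(11.2 + 1) = 10.2/12.2

|Γ| ≈ 0.836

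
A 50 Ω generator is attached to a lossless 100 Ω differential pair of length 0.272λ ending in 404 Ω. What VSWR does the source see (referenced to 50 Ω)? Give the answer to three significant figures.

βl = 2π × 0.272 = 97.9°
tan(βl) = -7.19
Z_in = Z_0·(Z_L + jZ_0·tanβl)/(Z_0 + jZ_L·tanβl) = 25.2 + j13 Ω
Γ_s = (Z_in − Z_s)/(Z_in + Z_s) = (-24.8 + j13)/(75.2 + j13), |Γ_s| = 0.367
VSWR = (1 + |Γ_s|)/(1 − |Γ_s|)

VSWR ≈ 2.16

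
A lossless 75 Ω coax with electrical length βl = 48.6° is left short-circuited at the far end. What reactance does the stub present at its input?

X_in ≈ 85.1 Ω (inductive)

tan(βl) = 1.13
For a short-circuited stub, Z_in = jZ_0·tan(βl)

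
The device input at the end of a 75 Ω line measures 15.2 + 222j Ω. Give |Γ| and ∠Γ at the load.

Γ ≈ 0.959 ∠ 37.2°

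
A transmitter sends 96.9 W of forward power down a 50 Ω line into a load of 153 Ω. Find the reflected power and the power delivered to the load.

P_reflected ≈ 24.9 W; P_delivered ≈ 72 W

Γ = (153 − 50)/(153 + 50) = 0.507
|Γ|² = 0.257
P_refl = |Γ|²·P_inc = 24.9 W, P_del = (1 − |Γ|²)·P_inc = 72 W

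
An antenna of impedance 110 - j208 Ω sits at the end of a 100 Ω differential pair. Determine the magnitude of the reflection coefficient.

|Γ| ≈ 0.705

Γ = (Z_L − Z_0)/(Z_L + Z_0) = (10 − j208)/(210 − j208)
|Γ| = 208/296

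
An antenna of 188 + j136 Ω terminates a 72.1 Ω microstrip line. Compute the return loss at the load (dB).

Γ = (115.9 + j136)/(260.1 + j136), |Γ| = 0.609
RL = −20·log₁₀|Γ| = −20·log₁₀(0.609)

RL ≈ 4.31 dB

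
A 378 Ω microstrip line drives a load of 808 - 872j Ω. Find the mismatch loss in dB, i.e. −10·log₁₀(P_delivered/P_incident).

Γ = (430 − j872)/(1186 − j872), |Γ| = 0.66
|Γ|² = 0.436, so P_del/P_inc = 1 − |Γ|² = 0.564
ML = −10·log₁₀(1 − |Γ|²)

mismatch loss ≈ 2.49 dB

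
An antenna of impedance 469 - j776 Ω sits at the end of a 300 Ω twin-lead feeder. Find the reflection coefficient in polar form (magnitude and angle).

Γ = (Z_L − Z_0)/(Z_L + Z_0) = (169 − j776)/(769 − j776)
|Γ| = 794/1090 = 0.727

Γ ≈ 0.727 ∠ -32.5°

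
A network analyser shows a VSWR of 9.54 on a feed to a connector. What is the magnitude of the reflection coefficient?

|Γ| ≈ 0.81

|Γ| = (S − 1)/(S + 1) = (9.54 − 1)/(9.54 + 1) = 8.54/10.5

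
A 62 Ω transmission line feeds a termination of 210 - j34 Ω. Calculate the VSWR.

VSWR ≈ 3.48

Γ = (Z_L − Z_0)/(Z_L + Z_0) = (148 − j34)/(272 − j34)
|Γ| = 152/274 = 0.554
VSWR = (1 + |Γ|)/(1 − |Γ|) = 1.55/0.446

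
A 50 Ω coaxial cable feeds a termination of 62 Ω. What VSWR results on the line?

Γ = (62 − 50)/(62 + 50) = 0.107
VSWR = (1 + 0.107)/(1 − 0.107)

VSWR ≈ 1.24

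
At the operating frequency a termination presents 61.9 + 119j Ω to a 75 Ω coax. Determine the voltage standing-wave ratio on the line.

Γ = (Z_L − Z_0)/(Z_L + Z_0) = (-13.1 + j119)/(136.9 + j119)
|Γ| = 120/181 = 0.66
VSWR = (1 + |Γ|)/(1 − |Γ|) = 1.66/0.34

VSWR ≈ 4.88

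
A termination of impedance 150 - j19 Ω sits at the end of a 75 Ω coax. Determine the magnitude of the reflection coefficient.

|Γ| ≈ 0.343

Γ = (Z_L − Z_0)/(Z_L + Z_0) = (75 − j19)/(225 − j19)
|Γ| = 77.4/226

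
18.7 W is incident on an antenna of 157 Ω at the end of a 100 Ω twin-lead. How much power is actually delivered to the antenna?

P_delivered ≈ 17.8 W

Γ = (157 − 100)/(157 + 100) = 0.222
|Γ|² = 0.0492
P_refl = |Γ|²·P_inc = 0.92 W, P_del = (1 − |Γ|²)·P_inc = 17.8 W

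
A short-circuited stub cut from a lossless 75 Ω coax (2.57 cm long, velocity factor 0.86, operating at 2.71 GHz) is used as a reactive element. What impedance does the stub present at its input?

Z_in ≈ −j595 Ω

λ = v/f = 0.86·c / 2.71 GHz = 0.0952 m
βl = 2π·l/λ = 2π × 0.27 = 97.2°
tan(βl) = -7.94
For a short-circuited stub, Z_in = jZ_0·tan(βl)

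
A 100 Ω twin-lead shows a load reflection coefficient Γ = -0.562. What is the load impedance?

Z_L ≈ 28 Ω

Z_L = Z_0·(1 + Γ)/(1 − Γ) = 100·(0.438)/(1.56)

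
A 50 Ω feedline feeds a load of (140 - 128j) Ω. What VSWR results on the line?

Γ = (Z_L − Z_0)/(Z_L + Z_0) = (90 − j128)/(190 − j128)
|Γ| = 156/229 = 0.683
VSWR = (1 + |Γ|)/(1 − |Γ|) = 1.68/0.317

VSWR ≈ 5.31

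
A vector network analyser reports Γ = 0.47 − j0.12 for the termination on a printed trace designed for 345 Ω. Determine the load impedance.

Z_L ≈ 893 − j280 Ω

Z_L = Z_0·(1 + Γ)/(1 − Γ) = 345·(1.47 − j0.12)/(0.53 + j0.12)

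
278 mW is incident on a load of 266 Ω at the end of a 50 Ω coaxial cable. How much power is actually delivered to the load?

P_delivered ≈ 148 mW

Γ = (266 − 50)/(266 + 50) = 0.684
|Γ|² = 0.467
P_refl = |Γ|²·P_inc = 130 mW, P_del = (1 − |Γ|²)·P_inc = 148 mW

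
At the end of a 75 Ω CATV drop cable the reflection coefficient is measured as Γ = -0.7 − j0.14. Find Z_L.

Z_L = Z_0·(1 + Γ)/(1 − Γ) = 75·(0.3 − j0.14)/(1.7 + j0.14)

Z_L ≈ 12.6 − j7.22 Ω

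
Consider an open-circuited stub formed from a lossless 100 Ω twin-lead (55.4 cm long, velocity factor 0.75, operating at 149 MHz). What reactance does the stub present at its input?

X_in ≈ 90.3 Ω (inductive)

λ = v/f = 0.75·c / 149 MHz = 1.51 m
βl = 2π·l/λ = 2π × 0.367 = 132°
tan(βl) = -1.11
For an open-circuited stub, Z_in = −jZ_0·cot(βl) = −jZ_0/tan(βl)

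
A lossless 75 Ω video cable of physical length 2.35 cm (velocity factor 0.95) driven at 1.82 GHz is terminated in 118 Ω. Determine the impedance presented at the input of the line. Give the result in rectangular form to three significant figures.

λ = v/f = 0.95·c / 1.82 GHz = 0.157 m
βl = 2π·l/λ = 2π × 0.15 = 54°
tan(βl) = tan(54°) = 1.38
Z_in = Z_0·(Z_L + jZ_0·tanβl)/(Z_0 + jZ_L·tanβl)
     = 75·(118 + j103)/(75 + j163)

Z_in ≈ 60 − j26.8 Ω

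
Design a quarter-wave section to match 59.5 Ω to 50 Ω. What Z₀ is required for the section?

Z_qwt = √(Z_0·R_L) = √(50 × 59.5) = √2975

Z_qwt ≈ 54.5 Ω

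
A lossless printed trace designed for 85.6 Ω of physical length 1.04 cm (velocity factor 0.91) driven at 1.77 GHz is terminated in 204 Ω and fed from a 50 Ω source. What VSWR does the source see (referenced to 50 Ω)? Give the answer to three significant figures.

VSWR ≈ 3.68

λ = v/f = 0.91·c / 1.77 GHz = 0.154 m
βl = 2π·l/λ = 2π × 0.0674 = 24.3°
tan(βl) = 0.451
Z_in = Z_0·(Z_L + jZ_0·tanβl)/(Z_0 + jZ_L·tanβl) = 114 − j83.8 Ω
Γ_s = (Z_in − Z_s)/(Z_in + Z_s) = (63.9 − j83.8)/(164 − j83.8), |Γ_s| = 0.573
VSWR = (1 + |Γ_s|)/(1 − |Γ_s|)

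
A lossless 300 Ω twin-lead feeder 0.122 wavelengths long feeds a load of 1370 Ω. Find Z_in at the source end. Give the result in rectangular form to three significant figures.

βl = 2π × 0.122 = 43.9°
tan(βl) = tan(43.9°) = 0.963
Z_in = Z_0·(Z_L + jZ_0·tanβl)/(Z_0 + jZ_L·tanβl)
     = 300·(1370 + j289)/(300 + j1320)

Z_in ≈ 130 − j282 Ω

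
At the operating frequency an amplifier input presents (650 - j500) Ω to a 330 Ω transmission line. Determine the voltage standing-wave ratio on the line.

VSWR ≈ 3.34

Γ = (Z_L − Z_0)/(Z_L + Z_0) = (320 − j500)/(980 − j500)
|Γ| = 594/1100 = 0.54
VSWR = (1 + |Γ|)/(1 − |Γ|) = 1.54/0.46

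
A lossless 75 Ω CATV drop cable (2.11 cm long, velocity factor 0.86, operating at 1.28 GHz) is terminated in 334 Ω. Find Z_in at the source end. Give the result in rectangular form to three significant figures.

λ = v/f = 0.86·c / 1.28 GHz = 0.202 m
βl = 2π·l/λ = 2π × 0.105 = 37.7°
tan(βl) = tan(37.7°) = 0.772
Z_in = Z_0·(Z_L + jZ_0·tanβl)/(Z_0 + jZ_L·tanβl)
     = 75·(334 + j57.9)/(75 + j258)

Z_in ≈ 41.6 − j85 Ω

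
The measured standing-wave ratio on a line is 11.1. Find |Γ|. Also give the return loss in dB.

|Γ| ≈ 0.835; return loss ≈ 1.57 dB

|Γ| = (S − 1)/(S + 1) = (11.1 − 1)/(11.1 + 1) = 10.1/12.1
RL = −20·log₁₀|Γ| = −20·log₁₀(0.835)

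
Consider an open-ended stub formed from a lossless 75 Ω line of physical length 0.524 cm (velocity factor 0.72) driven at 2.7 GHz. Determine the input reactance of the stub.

X_in ≈ -172 Ω (capacitive)

λ = v/f = 0.72·c / 2.7 GHz = 0.08 m
βl = 2π·l/λ = 2π × 0.0655 = 23.6°
tan(βl) = 0.436
For an open-ended stub, Z_in = −jZ_0·cot(βl) = −jZ_0/tan(βl)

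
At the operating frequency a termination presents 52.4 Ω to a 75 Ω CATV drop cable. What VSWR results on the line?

Γ = (52.4 − 75)/(52.4 + 75) = -0.177
VSWR = (1 + 0.177)/(1 − 0.177)

VSWR ≈ 1.43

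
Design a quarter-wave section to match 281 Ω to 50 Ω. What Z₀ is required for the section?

Z_qwt ≈ 119 Ω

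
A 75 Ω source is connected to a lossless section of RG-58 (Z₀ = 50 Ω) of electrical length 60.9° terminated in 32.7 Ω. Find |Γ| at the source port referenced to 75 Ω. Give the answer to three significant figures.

tan(βl) = 1.8
Z_in = Z_0·(Z_L + jZ_0·tanβl)/(Z_0 + jZ_L·tanβl) = 58.1 + j21.6 Ω
Γ_s = (Z_in − Z_s)/(Z_in + Z_s) = (-16.9 + j21.6)/(133 + j21.6), |Γ_s| = 0.204

|Γ| ≈ 0.204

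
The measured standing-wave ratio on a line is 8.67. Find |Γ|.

|Γ| ≈ 0.793

|Γ| = (S − 1)/(S + 1) = (8.67 − 1)/(8.67 + 1) = 7.67/9.67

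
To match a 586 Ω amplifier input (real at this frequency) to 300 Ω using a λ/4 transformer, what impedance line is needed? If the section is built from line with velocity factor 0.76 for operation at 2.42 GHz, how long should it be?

Z_qwt = √(Z_0·R_L) = √(300 × 586) = √175800
λ = 0.76·c/f = 0.0942 m, so l = λ/4 = 0.0236 m

Z_qwt ≈ 419 Ω; length ≈ 2.36 cm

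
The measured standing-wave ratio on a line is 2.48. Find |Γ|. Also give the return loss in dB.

|Γ| ≈ 0.425; return loss ≈ 7.43 dB

|Γ| = (S − 1)/(S + 1) = (2.48 − 1)/(2.48 + 1) = 1.48/3.48
RL = −20·log₁₀|Γ| = −20·log₁₀(0.425)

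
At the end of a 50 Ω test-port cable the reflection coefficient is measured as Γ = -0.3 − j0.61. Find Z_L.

Z_L ≈ 13 − j29.6 Ω

Z_L = Z_0·(1 + Γ)/(1 − Γ) = 50·(0.7 − j0.61)/(1.3 + j0.61)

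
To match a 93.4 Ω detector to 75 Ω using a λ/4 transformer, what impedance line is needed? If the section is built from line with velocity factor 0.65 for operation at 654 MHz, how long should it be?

Z_qwt = √(Z_0·R_L) = √(75 × 93.4) = √7005
λ = 0.65·c/f = 0.298 m, so l = λ/4 = 0.0745 m

Z_qwt ≈ 83.7 Ω; length ≈ 7.45 cm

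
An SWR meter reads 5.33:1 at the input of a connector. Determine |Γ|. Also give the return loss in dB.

|Γ| = (S − 1)/(S + 1) = (5.33 − 1)/(5.33 + 1) = 4.33/6.33
RL = −20·log₁₀|Γ| = −20·log₁₀(0.684)

|Γ| ≈ 0.684; return loss ≈ 3.3 dB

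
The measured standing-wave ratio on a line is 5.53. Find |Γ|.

|Γ| ≈ 0.694

|Γ| = (S − 1)/(S + 1) = (5.53 − 1)/(5.53 + 1) = 4.53/6.53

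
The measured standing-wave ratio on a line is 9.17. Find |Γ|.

|Γ| ≈ 0.803

|Γ| = (S − 1)/(S + 1) = (9.17 − 1)/(9.17 + 1) = 8.17/10.2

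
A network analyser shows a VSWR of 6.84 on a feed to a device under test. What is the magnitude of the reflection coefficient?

|Γ| = (S − 1)/(S + 1) = (6.84 − 1)/(6.84 + 1) = 5.84/7.84

|Γ| ≈ 0.745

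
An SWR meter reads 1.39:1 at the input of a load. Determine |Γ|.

|Γ| = (S − 1)/(S + 1) = (1.39 − 1)/(1.39 + 1) = 0.39/2.39

|Γ| ≈ 0.163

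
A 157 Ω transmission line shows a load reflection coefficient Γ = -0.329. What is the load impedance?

Z_L ≈ 79.3 Ω

Z_L = Z_0·(1 + Γ)/(1 − Γ) = 157·(0.671)/(1.33)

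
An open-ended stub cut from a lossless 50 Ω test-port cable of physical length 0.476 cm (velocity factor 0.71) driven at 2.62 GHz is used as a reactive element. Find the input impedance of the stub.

Z_in ≈ −j130 Ω

λ = v/f = 0.71·c / 2.62 GHz = 0.0813 m
βl = 2π·l/λ = 2π × 0.0586 = 21.1°
tan(βl) = 0.385
For an open-ended stub, Z_in = −jZ_0·cot(βl) = −jZ_0/tan(βl)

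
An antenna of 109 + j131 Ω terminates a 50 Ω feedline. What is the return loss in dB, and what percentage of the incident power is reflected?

RL ≈ 3.13 dB; 48.6% of incident power reflected

Γ = (59 + j131)/(159 + j131), |Γ| = 0.697
RL = −20·log₁₀(0.697) = 3.13 dB
P_refl/P_inc = |Γ|² = 0.486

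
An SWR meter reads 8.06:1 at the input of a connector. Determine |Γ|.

|Γ| = (S − 1)/(S + 1) = (8.06 − 1)/(8.06 + 1) = 7.06/9.06

|Γ| ≈ 0.779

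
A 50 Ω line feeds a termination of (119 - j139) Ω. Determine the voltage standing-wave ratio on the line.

VSWR ≈ 5.88

Γ = (Z_L − Z_0)/(Z_L + Z_0) = (69 − j139)/(169 − j139)
|Γ| = 155/219 = 0.709
VSWR = (1 + |Γ|)/(1 − |Γ|) = 1.71/0.291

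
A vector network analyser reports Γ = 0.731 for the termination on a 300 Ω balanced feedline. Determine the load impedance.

Z_L ≈ 1930 Ω

Z_L = Z_0·(1 + Γ)/(1 − Γ) = 300·(1.73)/(0.269)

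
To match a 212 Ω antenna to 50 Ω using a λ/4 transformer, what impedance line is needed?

Z_qwt = √(Z_0·R_L) = √(50 × 212) = √10600

Z_qwt ≈ 103 Ω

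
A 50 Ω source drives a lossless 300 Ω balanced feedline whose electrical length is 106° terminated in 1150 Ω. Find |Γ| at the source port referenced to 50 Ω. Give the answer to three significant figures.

|Γ| ≈ 0.556

tan(βl) = -3.49
Z_in = Z_0·(Z_L + jZ_0·tanβl)/(Z_0 + jZ_L·tanβl) = 84.2 + j79.7 Ω
Γ_s = (Z_in − Z_s)/(Z_in + Z_s) = (34.2 + j79.7)/(134 + j79.7), |Γ_s| = 0.556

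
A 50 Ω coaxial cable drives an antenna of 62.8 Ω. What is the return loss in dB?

RL ≈ 18.9 dB

Γ = (62.8 − 50)/(62.8 + 50) = 0.113
RL = −20·log₁₀|Γ| = −20·log₁₀(0.113)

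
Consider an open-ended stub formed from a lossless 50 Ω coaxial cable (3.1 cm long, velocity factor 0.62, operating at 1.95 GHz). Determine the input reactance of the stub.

λ = v/f = 0.62·c / 1.95 GHz = 0.0954 m
βl = 2π·l/λ = 2π × 0.325 = 117°
tan(βl) = -1.96
For an open-ended stub, Z_in = −jZ_0·cot(βl) = −jZ_0/tan(βl)

X_in ≈ 25.5 Ω (inductive)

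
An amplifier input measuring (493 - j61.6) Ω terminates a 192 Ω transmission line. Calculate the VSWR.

Γ = (Z_L − Z_0)/(Z_L + Z_0) = (301 − j61.6)/(685 − j61.6)
|Γ| = 307/688 = 0.447
VSWR = (1 + |Γ|)/(1 − |Γ|) = 1.45/0.553

VSWR ≈ 2.61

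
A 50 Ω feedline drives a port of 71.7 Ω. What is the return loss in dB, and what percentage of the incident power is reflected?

Γ = (71.7 − 50)/(71.7 + 50) = 0.178
RL = −20·log₁₀(0.178) = 15 dB
P_refl/P_inc = |Γ|² = 0.0318

RL ≈ 15 dB; 3.18% of incident power reflected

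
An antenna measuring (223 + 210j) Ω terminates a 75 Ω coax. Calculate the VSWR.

VSWR ≈ 5.77

Γ = (Z_L − Z_0)/(Z_L + Z_0) = (148 + j210)/(298 + j210)
|Γ| = 257/365 = 0.705
VSWR = (1 + |Γ|)/(1 − |Γ|) = 1.7/0.295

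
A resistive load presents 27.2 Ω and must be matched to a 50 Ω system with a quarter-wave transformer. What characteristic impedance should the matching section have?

Z_qwt = √(Z_0·R_L) = √(50 × 27.2) = √1360

Z_qwt ≈ 36.9 Ω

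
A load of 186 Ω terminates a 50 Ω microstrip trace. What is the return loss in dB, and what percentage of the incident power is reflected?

Γ = (186 − 50)/(186 + 50) = 0.576
RL = −20·log₁₀(0.576) = 4.79 dB
P_refl/P_inc = |Γ|² = 0.332

RL ≈ 4.79 dB; 33.2% of incident power reflected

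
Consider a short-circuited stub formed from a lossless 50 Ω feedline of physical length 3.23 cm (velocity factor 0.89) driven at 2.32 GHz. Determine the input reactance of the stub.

X_in ≈ -256 Ω (capacitive)

λ = v/f = 0.89·c / 2.32 GHz = 0.115 m
βl = 2π·l/λ = 2π × 0.281 = 101°
tan(βl) = -5.13
For a short-circuited stub, Z_in = jZ_0·tan(βl)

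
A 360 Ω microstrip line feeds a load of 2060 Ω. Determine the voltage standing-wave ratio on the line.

VSWR ≈ 5.72

For a purely resistive load, VSWR = R_L/Z_0 or Z_0/R_L (whichever > 1) = 2060/360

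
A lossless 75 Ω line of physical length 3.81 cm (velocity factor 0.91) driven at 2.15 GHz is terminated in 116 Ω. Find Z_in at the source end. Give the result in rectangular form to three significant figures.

λ = v/f = 0.91·c / 2.15 GHz = 0.127 m
βl = 2π·l/λ = 2π × 0.3 = 108°
tan(βl) = tan(108°) = -3.07
Z_in = Z_0·(Z_L + jZ_0·tanβl)/(Z_0 + jZ_L·tanβl)
     = 75·(116 − j231)/(75 − j357)

Z_in ≈ 51.4 + j13.6 Ω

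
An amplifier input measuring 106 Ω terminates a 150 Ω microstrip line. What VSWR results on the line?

For a purely resistive load, VSWR = R_L/Z_0 or Z_0/R_L (whichever > 1) = 150/106

VSWR ≈ 1.42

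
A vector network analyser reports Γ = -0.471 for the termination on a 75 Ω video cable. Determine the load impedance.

Z_L = Z_0·(1 + Γ)/(1 − Γ) = 75·(0.529)/(1.47)

Z_L ≈ 27 Ω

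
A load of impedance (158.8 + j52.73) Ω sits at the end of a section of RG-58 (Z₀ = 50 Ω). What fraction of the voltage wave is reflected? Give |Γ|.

|Γ| ≈ 0.561

Γ = (Z_L − Z_0)/(Z_L + Z_0) = (108.8 + j52.73)/(208.8 + j52.73)
|Γ| = 121/215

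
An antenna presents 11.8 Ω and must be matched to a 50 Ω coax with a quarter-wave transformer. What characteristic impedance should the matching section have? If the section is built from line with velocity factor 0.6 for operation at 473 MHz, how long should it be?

Z_qwt ≈ 24.3 Ω; length ≈ 9.51 cm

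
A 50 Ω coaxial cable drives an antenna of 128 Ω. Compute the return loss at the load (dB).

Γ = (128 − 50)/(128 + 50) = 0.438
RL = −20·log₁₀|Γ| = −20·log₁₀(0.438)

RL ≈ 7.17 dB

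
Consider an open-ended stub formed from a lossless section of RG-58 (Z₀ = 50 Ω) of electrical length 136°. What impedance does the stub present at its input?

Z_in ≈ +j51.8 Ω

tan(βl) = -0.966
For an open-ended stub, Z_in = −jZ_0·cot(βl) = −jZ_0/tan(βl)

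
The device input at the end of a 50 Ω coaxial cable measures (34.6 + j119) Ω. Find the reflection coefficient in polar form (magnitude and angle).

Γ ≈ 0.822 ∠ 42.8°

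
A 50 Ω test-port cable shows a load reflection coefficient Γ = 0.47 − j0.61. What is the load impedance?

Z_L = Z_0·(1 + Γ)/(1 − Γ) = 50·(1.47 − j0.61)/(0.53 + j0.61)

Z_L ≈ 31.2 − j93.4 Ω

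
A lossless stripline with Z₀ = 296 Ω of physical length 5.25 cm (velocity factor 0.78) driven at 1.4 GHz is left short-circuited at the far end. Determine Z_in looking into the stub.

λ = v/f = 0.78·c / 1.4 GHz = 0.167 m
βl = 2π·l/λ = 2π × 0.314 = 113°
tan(βl) = -2.35
For a short-circuited stub, Z_in = jZ_0·tan(βl)

Z_in ≈ −j695 Ω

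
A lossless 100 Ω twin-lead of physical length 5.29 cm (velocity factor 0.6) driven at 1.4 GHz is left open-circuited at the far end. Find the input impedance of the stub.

Z_in ≈ +j161 Ω

λ = v/f = 0.6·c / 1.4 GHz = 0.129 m
βl = 2π·l/λ = 2π × 0.411 = 148°
tan(βl) = -0.622
For an open-circuited stub, Z_in = −jZ_0·cot(βl) = −jZ_0/tan(βl)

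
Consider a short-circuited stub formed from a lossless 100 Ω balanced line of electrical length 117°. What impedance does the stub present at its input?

tan(βl) = -1.96
For a short-circuited stub, Z_in = jZ_0·tan(βl)

Z_in ≈ −j196 Ω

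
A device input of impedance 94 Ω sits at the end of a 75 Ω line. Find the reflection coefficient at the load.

Γ = 0.112

Γ = (Z_L − Z_0)/(Z_L + Z_0) = (94 − 75)/(94 + 75) = 19/169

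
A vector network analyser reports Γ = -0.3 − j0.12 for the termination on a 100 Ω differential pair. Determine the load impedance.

Z_L = Z_0·(1 + Γ)/(1 − Γ) = 100·(0.7 − j0.12)/(1.3 + j0.12)

Z_L ≈ 52.5 − j14.1 Ω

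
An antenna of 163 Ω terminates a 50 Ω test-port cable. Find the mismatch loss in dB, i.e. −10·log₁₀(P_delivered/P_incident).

mismatch loss ≈ 1.44 dB

Γ = (163 − 50)/(163 + 50) = 0.531
|Γ|² = 0.281, so P_del/P_inc = 1 − |Γ|² = 0.719
ML = −10·log₁₀(1 − |Γ|²)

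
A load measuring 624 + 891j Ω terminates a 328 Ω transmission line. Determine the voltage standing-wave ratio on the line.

Γ = (Z_L − Z_0)/(Z_L + Z_0) = (296 + j891)/(952 + j891)
|Γ| = 939/1300 = 0.72
VSWR = (1 + |Γ|)/(1 − |Γ|) = 1.72/0.28

VSWR ≈ 6.14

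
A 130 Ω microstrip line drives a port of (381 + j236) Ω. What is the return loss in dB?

Γ = (251 + j236)/(511 + j236), |Γ| = 0.612
RL = −20·log₁₀|Γ| = −20·log₁₀(0.612)

RL ≈ 4.26 dB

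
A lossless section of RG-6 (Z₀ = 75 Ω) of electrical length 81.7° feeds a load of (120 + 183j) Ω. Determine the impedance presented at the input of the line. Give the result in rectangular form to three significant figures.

tan(βl) = tan(81.7°) = 6.85
Z_in = Z_0·(Z_L + jZ_0·tanβl)/(Z_0 + jZ_L·tanβl)
     = 75·(120 + j697)/(-1180 + j823)

Z_in ≈ 15.7 − j33.4 Ω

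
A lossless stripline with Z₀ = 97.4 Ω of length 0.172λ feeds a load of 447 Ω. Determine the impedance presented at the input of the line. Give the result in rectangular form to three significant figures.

βl = 2π × 0.172 = 61.9°
tan(βl) = tan(61.9°) = 1.87
Z_in = Z_0·(Z_L + jZ_0·tanβl)/(Z_0 + jZ_L·tanβl)
     = 97.4·(447 + j183)/(97.4 + j838)

Z_in ≈ 26.9 − j48.8 Ω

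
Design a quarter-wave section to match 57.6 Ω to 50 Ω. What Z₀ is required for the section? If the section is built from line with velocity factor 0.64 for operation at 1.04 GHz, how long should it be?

Z_qwt ≈ 53.7 Ω; length ≈ 4.62 cm

Z_qwt = √(Z_0·R_L) = √(50 × 57.6) = √2880
λ = 0.64·c/f = 0.185 m, so l = λ/4 = 0.0462 m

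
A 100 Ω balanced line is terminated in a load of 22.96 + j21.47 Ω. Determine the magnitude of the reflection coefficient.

|Γ| ≈ 0.641

Γ = (Z_L − Z_0)/(Z_L + Z_0) = (-77.04 + j21.47)/(123 + j21.47)
|Γ| = 80/125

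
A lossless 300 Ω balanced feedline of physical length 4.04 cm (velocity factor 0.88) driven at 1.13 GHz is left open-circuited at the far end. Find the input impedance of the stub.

Z_in ≈ −j158 Ω

λ = v/f = 0.88·c / 1.13 GHz = 0.234 m
βl = 2π·l/λ = 2π × 0.173 = 62.3°
tan(βl) = 1.9
For an open-circuited stub, Z_in = −jZ_0·cot(βl) = −jZ_0/tan(βl)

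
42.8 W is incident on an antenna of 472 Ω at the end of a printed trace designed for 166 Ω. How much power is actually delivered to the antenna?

Γ = (472 − 166)/(472 + 166) = 0.48
|Γ|² = 0.23
P_refl = |Γ|²·P_inc = 9.85 W, P_del = (1 − |Γ|²)·P_inc = 33 W

P_delivered ≈ 33 W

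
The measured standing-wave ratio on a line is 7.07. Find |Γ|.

|Γ| ≈ 0.752

|Γ| = (S − 1)/(S + 1) = (7.07 − 1)/(7.07 + 1) = 6.07/8.07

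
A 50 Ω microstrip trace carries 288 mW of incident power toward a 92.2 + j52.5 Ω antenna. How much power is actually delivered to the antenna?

P_delivered ≈ 231 mW

|Γ| = |(42.2 + j52.5)/(142.2 + j52.5)| = 0.444
|Γ|² = 0.197
P_refl = |Γ|²·P_inc = 56.9 mW, P_del = (1 − |Γ|²)·P_inc = 231 mW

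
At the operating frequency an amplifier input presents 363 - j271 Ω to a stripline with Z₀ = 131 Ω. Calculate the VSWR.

Γ = (Z_L − Z_0)/(Z_L + Z_0) = (232 − j271)/(494 − j271)
|Γ| = 357/563 = 0.633
VSWR = (1 + |Γ|)/(1 − |Γ|) = 1.63/0.367

VSWR ≈ 4.45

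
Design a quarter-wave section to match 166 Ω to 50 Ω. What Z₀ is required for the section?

Z_qwt ≈ 91.1 Ω

Z_qwt = √(Z_0·R_L) = √(50 × 166) = √8300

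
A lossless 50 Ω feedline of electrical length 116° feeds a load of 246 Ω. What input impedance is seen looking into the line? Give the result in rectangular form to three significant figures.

Z_in ≈ 12.5 + j23.2 Ω

tan(βl) = tan(116°) = -2.05
Z_in = Z_0·(Z_L + jZ_0·tanβl)/(Z_0 + jZ_L·tanβl)
     = 50·(246 − j103)/(50 − j504)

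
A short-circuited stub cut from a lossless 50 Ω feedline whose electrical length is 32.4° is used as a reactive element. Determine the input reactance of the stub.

X_in ≈ 31.7 Ω (inductive)

tan(βl) = 0.635
For a short-circuited stub, Z_in = jZ_0·tan(βl)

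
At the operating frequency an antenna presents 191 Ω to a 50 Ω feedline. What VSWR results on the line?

VSWR ≈ 3.82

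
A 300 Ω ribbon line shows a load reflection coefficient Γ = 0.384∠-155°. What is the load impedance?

Z_L = Z_0·(1 + Γ)/(1 − Γ) = 300·(0.652 − j0.162)/(1.35 + j0.162)

Z_L ≈ 139 − j52.8 Ω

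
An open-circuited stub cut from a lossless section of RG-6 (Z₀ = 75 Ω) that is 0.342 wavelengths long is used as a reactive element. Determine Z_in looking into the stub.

βl = 2π × 0.342 = 123°
tan(βl) = -1.53
For an open-circuited stub, Z_in = −jZ_0·cot(βl) = −jZ_0/tan(βl)

Z_in ≈ +j48.9 Ω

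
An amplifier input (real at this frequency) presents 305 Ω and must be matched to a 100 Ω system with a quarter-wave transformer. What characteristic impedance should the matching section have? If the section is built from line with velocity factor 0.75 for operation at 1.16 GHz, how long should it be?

Z_qwt = √(Z_0·R_L) = √(100 × 305) = √30500
λ = 0.75·c/f = 0.194 m, so l = λ/4 = 0.0485 m

Z_qwt ≈ 175 Ω; length ≈ 4.85 cm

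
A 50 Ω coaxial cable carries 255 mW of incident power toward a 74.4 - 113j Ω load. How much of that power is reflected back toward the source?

P_reflected ≈ 121 mW

|Γ| = |(24.4 − j113)/(124.4 − j113)| = 0.688
|Γ|² = 0.473
P_refl = |Γ|²·P_inc = 121 mW, P_del = (1 − |Γ|²)·P_inc = 134 mW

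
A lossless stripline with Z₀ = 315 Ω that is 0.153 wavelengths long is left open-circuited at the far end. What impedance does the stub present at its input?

βl = 2π × 0.153 = 55.1°
tan(βl) = 1.43
For an open-circuited stub, Z_in = −jZ_0·cot(βl) = −jZ_0/tan(βl)

Z_in ≈ −j220 Ω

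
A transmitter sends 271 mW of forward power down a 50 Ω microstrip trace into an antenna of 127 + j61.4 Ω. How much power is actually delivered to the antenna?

P_delivered ≈ 196 mW

|Γ| = |(77 + j61.4)/(177 + j61.4)| = 0.526
|Γ|² = 0.276
P_refl = |Γ|²·P_inc = 74.9 mW, P_del = (1 − |Γ|²)·P_inc = 196 mW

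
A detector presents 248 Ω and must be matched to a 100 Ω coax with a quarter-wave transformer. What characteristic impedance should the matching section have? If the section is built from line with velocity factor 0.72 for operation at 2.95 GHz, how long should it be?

Z_qwt = √(Z_0·R_L) = √(100 × 248) = √24800
λ = 0.72·c/f = 0.0732 m, so l = λ/4 = 0.0183 m

Z_qwt ≈ 157 Ω; length ≈ 1.83 cm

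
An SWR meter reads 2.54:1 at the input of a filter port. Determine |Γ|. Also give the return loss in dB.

|Γ| = (S − 1)/(S + 1) = (2.54 − 1)/(2.54 + 1) = 1.54/3.54
RL = −20·log₁₀|Γ| = −20·log₁₀(0.435)

|Γ| ≈ 0.435; return loss ≈ 7.23 dB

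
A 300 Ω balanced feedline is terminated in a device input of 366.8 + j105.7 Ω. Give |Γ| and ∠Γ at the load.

Γ = (Z_L − Z_0)/(Z_L + Z_0) = (66.8 + j105.7)/(666.8 + j105.7)
|Γ| = 125/675 = 0.185

Γ ≈ 0.185 ∠ 48.7°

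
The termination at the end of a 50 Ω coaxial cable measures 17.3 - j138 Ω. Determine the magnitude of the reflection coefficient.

|Γ| ≈ 0.924

Γ = (Z_L − Z_0)/(Z_L + Z_0) = (-32.7 − j138)/(67.3 − j138)
|Γ| = 142/154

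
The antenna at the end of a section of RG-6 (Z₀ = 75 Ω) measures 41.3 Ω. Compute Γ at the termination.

Γ = -0.29

Γ = (Z_L − Z_0)/(Z_L + Z_0) = (41.3 − 75)/(41.3 + 75) = -33.7/116.3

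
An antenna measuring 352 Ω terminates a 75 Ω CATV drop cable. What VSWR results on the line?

Γ = (352 − 75)/(352 + 75) = 0.649
VSWR = (1 + 0.649)/(1 − 0.649)

VSWR ≈ 4.69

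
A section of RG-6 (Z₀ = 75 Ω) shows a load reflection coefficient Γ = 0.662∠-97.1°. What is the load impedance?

Z_L ≈ 26.3 − j61.5 Ω

Z_L = Z_0·(1 + Γ)/(1 − Γ) = 75·(0.918 − j0.657)/(1.08 + j0.657)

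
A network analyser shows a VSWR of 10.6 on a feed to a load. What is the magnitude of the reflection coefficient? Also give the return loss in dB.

|Γ| = (S − 1)/(S + 1) = (10.6 − 1)/(10.6 + 1) = 9.6/11.6
RL = −20·log₁₀|Γ| = −20·log₁₀(0.828)

|Γ| ≈ 0.828; return loss ≈ 1.64 dB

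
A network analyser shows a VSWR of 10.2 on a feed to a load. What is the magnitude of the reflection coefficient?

|Γ| ≈ 0.821

|Γ| = (S − 1)/(S + 1) = (10.2 − 1)/(10.2 + 1) = 9.2/11.2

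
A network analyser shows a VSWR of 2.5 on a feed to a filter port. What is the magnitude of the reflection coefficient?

|Γ| = (S − 1)/(S + 1) = (2.5 − 1)/(2.5 + 1) = 1.5/3.5

|Γ| ≈ 0.429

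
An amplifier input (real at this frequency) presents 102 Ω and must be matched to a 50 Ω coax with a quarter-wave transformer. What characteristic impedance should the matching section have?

Z_qwt = √(Z_0·R_L) = √(50 × 102) = √5100

Z_qwt ≈ 71.4 Ω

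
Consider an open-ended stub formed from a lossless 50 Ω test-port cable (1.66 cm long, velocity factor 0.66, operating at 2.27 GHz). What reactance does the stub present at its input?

λ = v/f = 0.66·c / 2.27 GHz = 0.0872 m
βl = 2π·l/λ = 2π × 0.19 = 68.5°
tan(βl) = 2.54
For an open-ended stub, Z_in = −jZ_0·cot(βl) = −jZ_0/tan(βl)

X_in ≈ -19.7 Ω (capacitive)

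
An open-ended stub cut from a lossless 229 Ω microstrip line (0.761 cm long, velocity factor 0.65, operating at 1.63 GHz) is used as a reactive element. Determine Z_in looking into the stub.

Z_in ≈ −j542 Ω

λ = v/f = 0.65·c / 1.63 GHz = 0.12 m
βl = 2π·l/λ = 2π × 0.0636 = 22.9°
tan(βl) = 0.422
For an open-ended stub, Z_in = −jZ_0·cot(βl) = −jZ_0/tan(βl)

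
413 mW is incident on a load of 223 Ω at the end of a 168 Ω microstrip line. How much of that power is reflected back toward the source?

P_reflected ≈ 8.17 mW

Γ = (223 − 168)/(223 + 168) = 0.141
|Γ|² = 0.0198
P_refl = |Γ|²·P_inc = 8.17 mW, P_del = (1 − |Γ|²)·P_inc = 405 mW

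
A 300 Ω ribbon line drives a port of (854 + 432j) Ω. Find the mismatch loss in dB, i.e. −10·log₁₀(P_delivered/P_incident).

mismatch loss ≈ 1.71 dB

Γ = (554 + j432)/(1154 + j432), |Γ| = 0.57
|Γ|² = 0.325, so P_del/P_inc = 1 − |Γ|² = 0.675
ML = −10·log₁₀(1 − |Γ|²)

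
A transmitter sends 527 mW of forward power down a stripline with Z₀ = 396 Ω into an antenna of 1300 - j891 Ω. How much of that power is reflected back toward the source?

P_reflected ≈ 231 mW

|Γ| = |(904 − j891)/(1696 − j891)| = 0.663
|Γ|² = 0.439
P_refl = |Γ|²·P_inc = 231 mW, P_del = (1 − |Γ|²)·P_inc = 296 mW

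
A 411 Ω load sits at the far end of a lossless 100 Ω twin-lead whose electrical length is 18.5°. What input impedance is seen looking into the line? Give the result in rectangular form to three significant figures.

Z_in ≈ 158 − j184 Ω

tan(βl) = tan(18.5°) = 0.335
Z_in = Z_0·(Z_L + jZ_0·tanβl)/(Z_0 + jZ_L·tanβl)
     = 100·(411 + j33.5)/(100 + j138)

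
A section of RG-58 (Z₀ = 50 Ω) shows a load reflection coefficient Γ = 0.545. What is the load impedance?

Z_L ≈ 170 Ω

Z_L = Z_0·(1 + Γ)/(1 − Γ) = 50·(1.54)/(0.455)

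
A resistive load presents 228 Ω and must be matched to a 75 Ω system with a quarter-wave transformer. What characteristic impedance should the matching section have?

Z_qwt ≈ 131 Ω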